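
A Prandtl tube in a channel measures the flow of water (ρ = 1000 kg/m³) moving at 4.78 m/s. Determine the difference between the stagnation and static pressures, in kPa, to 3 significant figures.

11.4 kPa

At the stagnation point the flow is brought to rest, so Bernoulli gives P_stag − P_static = ½ρv².
ΔP = ½·1000·4.78² = 11400 Pa.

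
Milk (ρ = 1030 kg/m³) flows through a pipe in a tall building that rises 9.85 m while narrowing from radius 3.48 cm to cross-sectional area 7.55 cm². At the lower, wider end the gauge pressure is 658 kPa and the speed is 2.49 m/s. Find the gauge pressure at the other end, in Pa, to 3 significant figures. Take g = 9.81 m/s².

P₂ ≈ 481000 Pa

Continuity gives A₁v₁ = A₂v₂, so v₂ = (38.0 cm²)/(7.55 cm²) × 2.49 m/s = 12.5 m/s.
Applying Bernoulli between the two ends and solving for P₂: P₂ = P₁ + ½ρ(v₁² − v₂²) − ρgΔh.
P₂ = 658000 + ½·1030·(2.49² − 12.5²) − 1030·9.81·(+9.85) = 658000 + (-77900) − (99500) = 481000 Pa.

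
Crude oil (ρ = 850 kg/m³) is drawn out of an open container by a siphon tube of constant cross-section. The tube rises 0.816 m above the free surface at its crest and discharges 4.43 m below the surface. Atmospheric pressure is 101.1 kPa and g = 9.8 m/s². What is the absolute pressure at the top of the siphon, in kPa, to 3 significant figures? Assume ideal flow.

P_top ≈ 57.4 kPa

Bernoulli surface→outlet gives ½v² = g·h_out, so v = √(2·9.8·4.43) = 9.32 m/s.
With constant cross-section the crest speed equals v; applying Bernoulli from the surface up to the crest, P_top = P_atm − ½ρv² − ρg·h_top.
P_top = 101100 − ½·850·9.32² − 850·9.8·0.816 = 57400 Pa.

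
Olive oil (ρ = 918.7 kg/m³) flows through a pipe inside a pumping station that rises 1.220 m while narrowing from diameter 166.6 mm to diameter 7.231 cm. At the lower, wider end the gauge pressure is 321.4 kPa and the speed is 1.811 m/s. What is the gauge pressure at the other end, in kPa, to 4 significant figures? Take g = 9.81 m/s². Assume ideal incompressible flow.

The volume flow rate is constant, so v₂ = (A₁/A₂)v₁ = (218.0/41.07)·1.811 = 9.613 m/s.
Applying Bernoulli between the two ends and solving for P₂: P₂ = P₁ + ½ρ(v₁² − v₂²) − ρgΔh.
P₂ = 321400 + ½·918.7·(1.811² − 9.613²) − 918.7·9.81·(+1.220) = 321400 + (-40940) − (11000) = 269500 Pa.

P₂ ≈ 269.5 kPa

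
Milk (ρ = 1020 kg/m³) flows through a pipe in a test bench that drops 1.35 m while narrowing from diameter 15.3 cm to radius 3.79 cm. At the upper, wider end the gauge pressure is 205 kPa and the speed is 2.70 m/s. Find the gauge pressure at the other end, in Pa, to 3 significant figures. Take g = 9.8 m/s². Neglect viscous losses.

By continuity, v₂ = v₁·A₁/A₂ = 2.70·(184/45.1) = 11.0 m/s.
Bernoulli: P₁ + ½ρv₁² + ρg h₁ = P₂ + ½ρv₂² + ρg h₂, so P₂ = P₁ + ½ρ(v₁² − v₂²) − ρg(h₂ − h₁).
P₂ = 205000 + ½·1020·(2.70² − 11.0²) − 1020·9.8·(−1.35) = 205000 + (-58000) − (-13500) = 160000 Pa.

P₂ ≈ 160000 Pa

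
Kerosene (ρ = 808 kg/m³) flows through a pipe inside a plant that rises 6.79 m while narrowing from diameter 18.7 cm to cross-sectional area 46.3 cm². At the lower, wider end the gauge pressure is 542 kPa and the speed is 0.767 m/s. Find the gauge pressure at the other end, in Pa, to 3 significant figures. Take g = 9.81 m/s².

The volume flow rate is constant, so v₂ = (A₁/A₂)v₁ = (275/46.3)·0.767 = 4.55 m/s.
Bernoulli: P₁ + ½ρv₁² + ρg h₁ = P₂ + ½ρv₂² + ρg h₂, so P₂ = P₁ + ½ρ(v₁² − v₂²) − ρg(h₂ − h₁).
P₂ = 542000 + ½·808·(0.767² − 4.55²) − 808·9.81·(+6.79) = 542000 + (-8130) − (53800) = 480000 Pa.

P₂ = 480000 Pa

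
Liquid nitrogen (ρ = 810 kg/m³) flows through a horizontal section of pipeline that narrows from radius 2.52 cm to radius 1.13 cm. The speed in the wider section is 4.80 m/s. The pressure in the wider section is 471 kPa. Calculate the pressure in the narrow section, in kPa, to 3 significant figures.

By continuity, v₂ = v₁·A₁/A₂ = 4.80·(20.0/4.01) = 23.9 m/s.
Bernoulli (h₁ = h₂): P₁ − P₂ = ½ρ(v₂² − v₁²).
P₂ = P₁ − ½ρ(v₂² − v₁²) = 471000 − ½·810·(23.9² − 4.80²) = 471000 − 221000 = 250000 Pa.

P₂ ≈ 250 kPa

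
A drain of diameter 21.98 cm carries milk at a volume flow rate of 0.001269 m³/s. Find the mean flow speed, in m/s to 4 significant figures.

0.03344 m/s

Q = 0.001269 m³/s = 0.001269 m³/s.
v = Q/A = 0.001269 / 0.03794 = 0.03344 m/s.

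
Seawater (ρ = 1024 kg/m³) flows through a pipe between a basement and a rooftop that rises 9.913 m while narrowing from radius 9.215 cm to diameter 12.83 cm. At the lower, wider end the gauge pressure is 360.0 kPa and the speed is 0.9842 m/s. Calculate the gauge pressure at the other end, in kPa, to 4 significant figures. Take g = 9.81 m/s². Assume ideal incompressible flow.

P₂ = 258.8 kPa

Mass conservation (A₁v₁ = A₂v₂) gives v₂ = 0.9842 × 266.8/129.3 = 2.031 m/s.
Energy conservation along the streamline gives P₂ = P₁ − ½ρ(v₂² − v₁²) − ρg(h₂ − h₁).
P₂ = 360000 + ½·1024·(0.9842² − 2.031²) − 1024·9.81·(+9.913) = 360000 + (-1616) − (99580) = 258800 Pa.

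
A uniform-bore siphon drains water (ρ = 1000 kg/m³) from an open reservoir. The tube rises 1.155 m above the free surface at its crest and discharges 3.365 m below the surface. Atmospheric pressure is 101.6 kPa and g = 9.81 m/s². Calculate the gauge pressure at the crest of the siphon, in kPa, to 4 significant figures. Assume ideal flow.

-44.34 kPa

Bernoulli surface→outlet gives ½v² = g·h_out, so v = √(2·9.81·3.365) = 8.125 m/s.
The bore is uniform, so the speed at the crest is the same v. Bernoulli surface→crest: P_atm = P_top + ½ρv² + ρg·h_top.
P_top = 101600 − ½·1000·8.125² − 1000·9.81·1.155 = 57260 Pa. So P_gauge = P_top − P_atm = -44340 Pa.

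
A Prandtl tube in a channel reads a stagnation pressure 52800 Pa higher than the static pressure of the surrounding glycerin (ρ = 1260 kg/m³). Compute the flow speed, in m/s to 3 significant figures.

At the stagnation point the flow is brought to rest, so Bernoulli gives P_stag − P_static = ½ρv².
v = √(2ΔP/ρ) = √(2·52800/1260) = 9.15 m/s.

v ≈ 9.15 m/s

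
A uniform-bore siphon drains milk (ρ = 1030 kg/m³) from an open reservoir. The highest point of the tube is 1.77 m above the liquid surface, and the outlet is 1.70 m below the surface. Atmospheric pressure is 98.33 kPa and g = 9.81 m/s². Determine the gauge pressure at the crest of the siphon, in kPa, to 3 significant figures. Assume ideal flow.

From the surface to the outlet (both open to atmosphere, surface at rest): v = √(2g·h_out) = √(2·9.81·1.70) = 5.78 m/s.
Continuity keeps v the same throughout the tube; from surface to crest, P_atm + 0 = P_top + ½ρv² + ρg·h_top.
P_top = 98330 − ½·1030·5.78² − 1030·9.81·1.77 = 63300 Pa. So P_gauge = P_top − P_atm = -35100 Pa.

P_gauge ≈ -35.1 kPa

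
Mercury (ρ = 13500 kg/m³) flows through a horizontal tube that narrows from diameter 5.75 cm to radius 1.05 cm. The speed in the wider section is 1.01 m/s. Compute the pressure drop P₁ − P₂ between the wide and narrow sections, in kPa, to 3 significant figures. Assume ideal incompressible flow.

ΔP ≈ 380 kPa

By continuity, v₂ = v₁·A₁/A₂ = 1.01·(26.0/3.46) = 7.57 m/s.
Bernoulli (h₁ = h₂): P₁ − P₂ = ½ρ(v₂² − v₁²).
P₁ − P₂ = ½·13500·(7.57² − 1.01²) = ½·13500·56.3 = 380000 Pa.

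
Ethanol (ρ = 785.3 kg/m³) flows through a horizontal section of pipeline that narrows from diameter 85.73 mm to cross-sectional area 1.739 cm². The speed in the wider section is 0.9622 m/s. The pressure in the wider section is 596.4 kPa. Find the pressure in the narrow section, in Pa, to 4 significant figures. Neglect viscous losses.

The volume flow rate is constant, so v₂ = (A₁/A₂)v₁ = (57.72/1.739)·0.9622 = 31.94 m/s.
Bernoulli (h₁ = h₂): P₁ − P₂ = ½ρ(v₂² − v₁²).
P₂ = P₁ − ½ρ(v₂² − v₁²) = 596400 − ½·785.3·(31.94² − 0.9622²) = 596400 − 400200 = 196200 Pa.

P₂ ≈ 196200 Pa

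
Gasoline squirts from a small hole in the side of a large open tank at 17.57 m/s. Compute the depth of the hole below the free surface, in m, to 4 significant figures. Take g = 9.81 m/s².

For a small hole in a large open tank, ½v² = gh, giving h = v²/(2g).
h = 17.57²/(2·9.81) = 308.7/19.62 = 15.73 m.

h ≈ 15.73 m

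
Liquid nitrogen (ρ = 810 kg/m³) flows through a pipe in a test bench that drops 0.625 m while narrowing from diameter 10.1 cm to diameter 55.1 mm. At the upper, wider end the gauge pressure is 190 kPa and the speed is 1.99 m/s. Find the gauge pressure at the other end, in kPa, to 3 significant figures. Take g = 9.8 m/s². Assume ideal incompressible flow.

The volume flow rate is constant, so v₂ = (A₁/A₂)v₁ = (80.1/23.8)·1.99 = 6.69 m/s.
Energy conservation along the streamline gives P₂ = P₁ − ½ρ(v₂² − v₁²) − ρg(h₂ − h₁).
P₂ = 190000 + ½·810·(1.99² − 6.69²) − 810·9.8·(−0.625) = 190000 + (-16500) − (-4960) = 178000 Pa.

P₂ ≈ 178 kPa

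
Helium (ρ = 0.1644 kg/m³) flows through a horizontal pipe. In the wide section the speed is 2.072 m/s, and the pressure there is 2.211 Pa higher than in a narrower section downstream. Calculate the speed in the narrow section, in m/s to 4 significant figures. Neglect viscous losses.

v₂ ≈ 5.585 m/s

Horizontal Bernoulli: P₁ + ½ρv₁² = P₂ + ½ρv₂², so v₂² = v₁² + 2(P₁ − P₂)/ρ.
v₂ = √(2.072² + 2·2.211/0.1644) = √(4.293 + 26.90) = 5.585 m/s.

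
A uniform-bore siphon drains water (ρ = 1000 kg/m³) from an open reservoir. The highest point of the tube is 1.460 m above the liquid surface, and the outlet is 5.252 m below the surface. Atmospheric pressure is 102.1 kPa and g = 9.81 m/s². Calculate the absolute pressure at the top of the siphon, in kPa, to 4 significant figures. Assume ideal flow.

36.26 kPa

The outlet speed comes from Torricelli: v = √(2g·5.252) = 10.15 m/s.
Continuity keeps v the same throughout the tube; from surface to crest, P_atm + 0 = P_top + ½ρv² + ρg·h_top.
P_top = 102100 − ½·1000·10.15² − 1000·9.81·1.460 = 36260 Pa.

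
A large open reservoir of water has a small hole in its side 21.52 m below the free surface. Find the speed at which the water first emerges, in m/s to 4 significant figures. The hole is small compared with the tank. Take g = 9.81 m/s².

The surface is effectively still and both ends are open, so ½v² = gh and v = √(2·9.81·21.52) = 20.55 m/s.

v ≈ 20.55 m/s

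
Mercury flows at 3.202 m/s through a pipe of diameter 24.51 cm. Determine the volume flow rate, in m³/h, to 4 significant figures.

Q ≈ 543.9 m³/h

Q = A·v = 0.04718 m² × 3.202 m/s = 0.1511 m³/s.
Converting: 0.1511 m³/s × 3600 = 543.9 m³/h.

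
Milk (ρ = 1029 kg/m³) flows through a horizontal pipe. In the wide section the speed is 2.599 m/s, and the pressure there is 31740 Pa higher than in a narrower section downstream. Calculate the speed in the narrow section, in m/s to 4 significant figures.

8.273 m/s

Along the level pipe P + ½ρv² is conserved, hence v₂² = v₁² + 2(P₁ − P₂)/ρ.
v₂ = √(2.599² + 2·31740/1029) = √(6.755 + 61.69) = 8.273 m/s.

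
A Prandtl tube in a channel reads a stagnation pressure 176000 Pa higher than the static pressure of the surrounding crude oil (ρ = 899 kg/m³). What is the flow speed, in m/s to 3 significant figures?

Bernoulli between the free stream and the stagnation point: ½ρv² = P_stag − P_static.
v = √(2ΔP/ρ) = √(2·176000/899) = 19.8 m/s.

v = 19.8 m/s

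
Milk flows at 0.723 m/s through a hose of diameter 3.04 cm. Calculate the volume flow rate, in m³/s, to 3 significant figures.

Q = A·v = 0.000726 m² × 0.723 m/s = 0.000525 m³/s.

Q = 0.000525 m³/s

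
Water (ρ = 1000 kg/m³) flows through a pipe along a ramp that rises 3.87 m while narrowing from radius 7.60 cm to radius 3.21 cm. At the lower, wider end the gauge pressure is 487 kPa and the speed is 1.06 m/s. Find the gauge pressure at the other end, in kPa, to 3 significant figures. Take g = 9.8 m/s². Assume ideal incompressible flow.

By continuity, v₂ = v₁·A₁/A₂ = 1.06·(181/32.4) = 5.94 m/s.
Bernoulli: P₁ + ½ρv₁² + ρg h₁ = P₂ + ½ρv₂² + ρg h₂, so P₂ = P₁ + ½ρ(v₁² − v₂²) − ρg(h₂ − h₁).
P₂ = 487000 + ½·1000·(1.06² − 5.94²) − 1000·9.8·(+3.87) = 487000 + (-17100) − (37900) = 432000 Pa.

432 kPa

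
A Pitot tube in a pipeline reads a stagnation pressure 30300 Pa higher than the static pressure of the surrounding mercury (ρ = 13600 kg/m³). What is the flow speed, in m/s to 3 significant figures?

v ≈ 2.11 m/s

Bernoulli between the free stream and the stagnation point: ½ρv² = P_stag − P_static.
v = √(2ΔP/ρ) = √(2·30300/13600) = 2.11 m/s.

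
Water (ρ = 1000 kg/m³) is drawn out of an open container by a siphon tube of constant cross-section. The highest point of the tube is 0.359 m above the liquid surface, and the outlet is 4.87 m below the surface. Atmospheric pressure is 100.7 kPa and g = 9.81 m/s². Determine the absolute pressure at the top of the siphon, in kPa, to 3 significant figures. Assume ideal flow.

The outlet speed comes from Torricelli: v = √(2g·4.87) = 9.77 m/s.
The bore is uniform, so the speed at the crest is the same v. Bernoulli surface→crest: P_atm = P_top + ½ρv² + ρg·h_top.
P_top = 100700 − ½·1000·9.77² − 1000·9.81·0.359 = 49400 Pa.

49.4 kPa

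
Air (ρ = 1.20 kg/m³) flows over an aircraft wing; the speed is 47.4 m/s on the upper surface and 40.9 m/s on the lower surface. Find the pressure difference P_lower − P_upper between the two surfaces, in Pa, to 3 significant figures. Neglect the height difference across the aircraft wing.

The pressure is lower where the speed is higher: ΔP = ½ρ(v_up² − v_low²).
ΔP = ½·1.20·(47.4² − 40.9²) = 344 Pa.

ΔP ≈ 344 Pa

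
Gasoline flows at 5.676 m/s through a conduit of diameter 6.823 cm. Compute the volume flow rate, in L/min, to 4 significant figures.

1245 L/min

Q = A·v = 0.003656 m² × 5.676 m/s = 0.02075 m³/s.
Converting: 0.02075 m³/s × 60000 = 1245 L/min.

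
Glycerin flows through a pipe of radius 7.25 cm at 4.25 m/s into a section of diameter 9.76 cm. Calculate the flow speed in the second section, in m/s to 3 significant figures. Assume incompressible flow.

Continuity gives A₁v₁ = A₂v₂, so v₂ = (165 cm²)/(74.8 cm²) × 4.25 m/s = 9.38 m/s.

9.38 m/s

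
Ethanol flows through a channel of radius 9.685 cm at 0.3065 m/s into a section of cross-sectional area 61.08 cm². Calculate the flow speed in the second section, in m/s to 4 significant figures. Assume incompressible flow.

v₂ = 1.479 m/s

By continuity, v₂ = v₁·A₁/A₂ = 0.3065·(294.7/61.08) = 1.479 m/s.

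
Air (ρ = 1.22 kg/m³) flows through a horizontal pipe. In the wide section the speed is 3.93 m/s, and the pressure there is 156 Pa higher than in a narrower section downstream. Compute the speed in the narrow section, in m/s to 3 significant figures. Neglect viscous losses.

With h₁ = h₂, rearranging Bernoulli gives v₂ = √(v₁² + 2ΔP/ρ).
v₂ = √(3.93² + 2·156/1.22) = √(15.4 + 256) = 16.5 m/s.

16.5 m/s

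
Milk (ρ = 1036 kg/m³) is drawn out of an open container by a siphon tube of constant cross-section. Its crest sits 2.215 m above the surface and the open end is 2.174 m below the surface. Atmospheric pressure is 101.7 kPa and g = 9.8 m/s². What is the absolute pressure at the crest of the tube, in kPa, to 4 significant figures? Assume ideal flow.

57.14 kPa

From the surface to the outlet (both open to atmosphere, surface at rest): v = √(2g·h_out) = √(2·9.8·2.174) = 6.528 m/s.
With constant cross-section the crest speed equals v; applying Bernoulli from the surface up to the crest, P_top = P_atm − ½ρv² − ρg·h_top.
P_top = 101700 − ½·1036·6.528² − 1036·9.8·2.215 = 57140 Pa.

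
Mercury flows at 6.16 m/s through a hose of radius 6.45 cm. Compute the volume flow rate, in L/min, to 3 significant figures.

Q ≈ 4830 L/min

Q = A·v = 0.0131 m² × 6.16 m/s = 0.0805 m³/s.
Converting: 0.0805 m³/s × 60000 = 4830 L/min.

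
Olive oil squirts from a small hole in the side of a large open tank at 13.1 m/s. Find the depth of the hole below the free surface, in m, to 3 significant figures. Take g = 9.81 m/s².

h ≈ 8.75 m

Torricelli: v = √(2gh), so h = v²/(2g).
h = 13.1²/(2·9.81) = 172/19.62 = 8.75 m.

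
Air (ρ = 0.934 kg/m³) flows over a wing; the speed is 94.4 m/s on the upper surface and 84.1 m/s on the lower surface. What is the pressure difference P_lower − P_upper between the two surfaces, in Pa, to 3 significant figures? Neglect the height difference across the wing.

ΔP ≈ 859 Pa

With negligible Δh, P + ½ρv² is constant, so P_low − P_up = ½ρ(v_up² − v_low²).
ΔP = ½·0.934·(94.4² − 84.1²) = 859 Pa.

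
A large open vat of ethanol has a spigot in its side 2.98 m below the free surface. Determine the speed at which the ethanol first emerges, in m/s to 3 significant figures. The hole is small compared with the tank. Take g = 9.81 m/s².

The surface is effectively still and both ends are open, so ½v² = gh and v = √(2·9.81·2.98) = 7.65 m/s.

v ≈ 7.65 m/s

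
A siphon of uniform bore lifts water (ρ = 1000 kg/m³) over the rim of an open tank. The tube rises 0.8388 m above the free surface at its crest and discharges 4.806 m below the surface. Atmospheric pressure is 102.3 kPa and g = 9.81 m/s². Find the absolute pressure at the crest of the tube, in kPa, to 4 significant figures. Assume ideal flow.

Bernoulli surface→outlet gives ½v² = g·h_out, so v = √(2·9.81·4.806) = 9.710 m/s.
Continuity keeps v the same throughout the tube; from surface to crest, P_atm + 0 = P_top + ½ρv² + ρg·h_top.
P_top = 102300 − ½·1000·9.710² − 1000·9.81·0.8388 = 46920 Pa.

P_top ≈ 46.92 kPa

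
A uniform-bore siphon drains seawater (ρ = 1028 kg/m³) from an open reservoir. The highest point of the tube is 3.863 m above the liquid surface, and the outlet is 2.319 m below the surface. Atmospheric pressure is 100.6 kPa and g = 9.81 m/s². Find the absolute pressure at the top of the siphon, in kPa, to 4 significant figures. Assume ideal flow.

From the surface to the outlet (both open to atmosphere, surface at rest): v = √(2g·h_out) = √(2·9.81·2.319) = 6.745 m/s.
With constant cross-section the crest speed equals v; applying Bernoulli from the surface up to the crest, P_top = P_atm − ½ρv² − ρg·h_top.
P_top = 100600 − ½·1028·6.745² − 1028·9.81·3.863 = 38260 Pa.

P_top ≈ 38.26 kPa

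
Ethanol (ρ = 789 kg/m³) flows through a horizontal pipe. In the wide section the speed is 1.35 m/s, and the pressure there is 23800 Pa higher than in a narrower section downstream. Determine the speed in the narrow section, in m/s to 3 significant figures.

Horizontal Bernoulli: P₁ + ½ρv₁² = P₂ + ½ρv₂², so v₂² = v₁² + 2(P₁ − P₂)/ρ.
v₂ = √(1.35² + 2·23800/789) = √(1.82 + 60.3) = 7.88 m/s.

v₂ = 7.88 m/s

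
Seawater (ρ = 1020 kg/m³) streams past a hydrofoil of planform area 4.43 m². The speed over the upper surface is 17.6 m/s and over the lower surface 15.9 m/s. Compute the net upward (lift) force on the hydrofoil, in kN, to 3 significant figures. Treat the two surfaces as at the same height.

F ≈ 129 kN

With equal heights on the two surfaces, Bernoulli gives P_lower − P_upper = ½ρ(v_upper² − v_lower²).
ΔP = ½·1020·(17.6² − 15.9²) = 29000 Pa.
Lift = ΔP · A = 29000 × 4.43 = 129000 N.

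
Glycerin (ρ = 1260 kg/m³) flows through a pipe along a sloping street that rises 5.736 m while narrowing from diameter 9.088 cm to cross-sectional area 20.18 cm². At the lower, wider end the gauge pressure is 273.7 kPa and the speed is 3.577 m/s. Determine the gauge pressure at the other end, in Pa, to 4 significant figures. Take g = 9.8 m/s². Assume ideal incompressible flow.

The volume flow rate is constant, so v₂ = (A₁/A₂)v₁ = (64.87/20.18)·3.577 = 11.50 m/s.
Applying Bernoulli between the two ends and solving for P₂: P₂ = P₁ + ½ρ(v₁² − v₂²) − ρgΔh.
P₂ = 273700 + ½·1260·(3.577² − 11.50²) − 1260·9.8·(+5.736) = 273700 + (-75230) − (70830) = 127600 Pa.

P₂ = 127600 Pa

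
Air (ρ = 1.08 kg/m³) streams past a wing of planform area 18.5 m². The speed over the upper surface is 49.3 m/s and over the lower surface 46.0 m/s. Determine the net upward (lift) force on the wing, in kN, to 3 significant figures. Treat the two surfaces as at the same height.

F ≈ 3.14 kN

With equal heights on the two surfaces, Bernoulli gives P_lower − P_upper = ½ρ(v_upper² − v_lower²).
ΔP = ½·1.08·(49.3² − 46.0²) = 170 Pa.
Lift = ΔP · A = 170 × 18.5 = 3140 N.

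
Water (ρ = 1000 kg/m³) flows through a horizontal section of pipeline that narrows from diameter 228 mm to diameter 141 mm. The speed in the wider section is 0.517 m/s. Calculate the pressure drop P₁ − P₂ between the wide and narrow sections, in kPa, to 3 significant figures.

ΔP ≈ 0.780 kPa

Mass conservation (A₁v₁ = A₂v₂) gives v₂ = 0.517 × 408/156 = 1.35 m/s.
Bernoulli (h₁ = h₂): P₁ − P₂ = ½ρ(v₂² − v₁²).
P₁ − P₂ = ½·1000·(1.35² − 0.517²) = ½·1000·1.56 = 780 Pa.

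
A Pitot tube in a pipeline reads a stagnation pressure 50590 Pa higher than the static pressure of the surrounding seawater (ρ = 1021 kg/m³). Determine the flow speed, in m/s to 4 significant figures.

At the stagnation point the flow is brought to rest, so Bernoulli gives P_stag − P_static = ½ρv².
v = √(2ΔP/ρ) = √(2·50590/1021) = 9.955 m/s.

9.955 m/s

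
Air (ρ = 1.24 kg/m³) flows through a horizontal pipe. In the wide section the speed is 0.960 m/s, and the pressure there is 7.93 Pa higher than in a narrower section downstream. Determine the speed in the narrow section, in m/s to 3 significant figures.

With h₁ = h₂, rearranging Bernoulli gives v₂ = √(v₁² + 2ΔP/ρ).
v₂ = √(0.960² + 2·7.93/1.24) = √(0.922 + 12.8) = 3.70 m/s.

v₂ ≈ 3.70 m/s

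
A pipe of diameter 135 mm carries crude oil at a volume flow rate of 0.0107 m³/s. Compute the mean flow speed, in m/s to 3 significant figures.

Q = 0.0107 m³/s = 0.0107 m³/s.
v = Q/A = 0.0107 / 0.0143 = 0.748 m/s.

v ≈ 0.748 m/s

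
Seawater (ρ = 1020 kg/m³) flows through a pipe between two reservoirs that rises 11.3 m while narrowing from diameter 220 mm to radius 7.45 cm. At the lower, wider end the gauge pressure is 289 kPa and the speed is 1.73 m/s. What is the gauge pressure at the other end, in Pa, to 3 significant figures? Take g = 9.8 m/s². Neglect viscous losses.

P₂ ≈ 170000 Pa

The volume flow rate is constant, so v₂ = (A₁/A₂)v₁ = (380/174)·1.73 = 3.77 m/s.
Applying Bernoulli between the two ends and solving for P₂: P₂ = P₁ + ½ρ(v₁² − v₂²) − ρgΔh.
P₂ = 289000 + ½·1020·(1.73² − 3.77²) − 1020·9.8·(+11.3) = 289000 + (-5730) − (113000) = 170000 Pa.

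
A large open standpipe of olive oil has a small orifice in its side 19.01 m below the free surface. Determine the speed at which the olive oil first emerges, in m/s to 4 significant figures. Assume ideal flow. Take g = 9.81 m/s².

Bernoulli from surface to hole (P equal, v_surface ≈ 0): v = √(2gh) = √(2×9.81×19.01) = 19.31 m/s.

v ≈ 19.31 m/s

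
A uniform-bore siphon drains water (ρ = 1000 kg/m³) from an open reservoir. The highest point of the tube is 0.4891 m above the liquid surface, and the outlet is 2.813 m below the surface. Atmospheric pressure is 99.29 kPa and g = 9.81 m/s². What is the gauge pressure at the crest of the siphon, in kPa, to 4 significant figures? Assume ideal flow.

Bernoulli surface→outlet gives ½v² = g·h_out, so v = √(2·9.81·2.813) = 7.429 m/s.
With constant cross-section the crest speed equals v; applying Bernoulli from the surface up to the crest, P_top = P_atm − ½ρv² − ρg·h_top.
P_top = 99290 − ½·1000·7.429² − 1000·9.81·0.4891 = 66900 Pa. So P_gauge = P_top − P_atm = -32390 Pa.

P_gauge ≈ -32.39 kPa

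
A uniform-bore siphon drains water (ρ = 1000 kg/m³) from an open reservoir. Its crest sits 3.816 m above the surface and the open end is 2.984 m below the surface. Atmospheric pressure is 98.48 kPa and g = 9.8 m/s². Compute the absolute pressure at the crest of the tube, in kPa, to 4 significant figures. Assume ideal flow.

P_top ≈ 31.84 kPa

From the surface to the outlet (both open to atmosphere, surface at rest): v = √(2g·h_out) = √(2·9.8·2.984) = 7.648 m/s.
Continuity keeps v the same throughout the tube; from surface to crest, P_atm + 0 = P_top + ½ρv² + ρg·h_top.
P_top = 98480 − ½·1000·7.648² − 1000·9.8·3.816 = 31840 Pa.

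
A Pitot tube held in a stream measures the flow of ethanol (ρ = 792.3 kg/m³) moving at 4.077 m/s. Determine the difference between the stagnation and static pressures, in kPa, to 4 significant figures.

The dynamic pressure equals the rise in static pressure at the stagnation point: ΔP = ½ρv².
ΔP = ½·792.3·4.077² = 6585 Pa.

ΔP ≈ 6.585 kPa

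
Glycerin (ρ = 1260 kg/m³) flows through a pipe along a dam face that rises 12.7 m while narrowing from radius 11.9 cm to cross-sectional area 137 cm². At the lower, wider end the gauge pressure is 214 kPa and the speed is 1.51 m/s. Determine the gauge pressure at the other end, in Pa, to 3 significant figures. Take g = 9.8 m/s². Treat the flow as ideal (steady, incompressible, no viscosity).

43500 Pa

Mass conservation (A₁v₁ = A₂v₂) gives v₂ = 1.51 × 445/137 = 4.90 m/s.
Energy conservation along the streamline gives P₂ = P₁ − ½ρ(v₂² − v₁²) − ρg(h₂ − h₁).
P₂ = 214000 + ½·1260·(1.51² − 4.90²) − 1260·9.8·(+12.7) = 214000 + (-13700) − (157000) = 43500 Pa.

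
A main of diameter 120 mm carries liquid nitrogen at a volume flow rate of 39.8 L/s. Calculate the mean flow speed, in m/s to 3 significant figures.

v ≈ 3.52 m/s

Q = 39.8 L/s = 0.0398 m³/s.
v = Q/A = 0.0398 / 0.0113 = 3.52 m/s.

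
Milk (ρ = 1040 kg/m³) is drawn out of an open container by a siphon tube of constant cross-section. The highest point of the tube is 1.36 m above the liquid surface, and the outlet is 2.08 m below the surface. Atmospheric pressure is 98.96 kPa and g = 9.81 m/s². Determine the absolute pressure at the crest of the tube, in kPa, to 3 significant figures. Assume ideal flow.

P_top ≈ 63.9 kPa

From the surface to the outlet (both open to atmosphere, surface at rest): v = √(2g·h_out) = √(2·9.81·2.08) = 6.39 m/s.
Continuity keeps v the same throughout the tube; from surface to crest, P_atm + 0 = P_top + ½ρv² + ρg·h_top.
P_top = 98960 − ½·1040·6.39² − 1040·9.81·1.36 = 63900 Pa.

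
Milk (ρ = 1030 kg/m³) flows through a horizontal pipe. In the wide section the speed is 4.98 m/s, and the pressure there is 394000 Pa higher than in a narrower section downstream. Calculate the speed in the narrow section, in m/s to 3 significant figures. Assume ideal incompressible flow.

Horizontal Bernoulli: P₁ + ½ρv₁² = P₂ + ½ρv₂², so v₂² = v₁² + 2(P₁ − P₂)/ρ.
v₂ = √(4.98² + 2·394000/1030) = √(24.8 + 765) = 28.1 m/s.

v₂ ≈ 28.1 m/s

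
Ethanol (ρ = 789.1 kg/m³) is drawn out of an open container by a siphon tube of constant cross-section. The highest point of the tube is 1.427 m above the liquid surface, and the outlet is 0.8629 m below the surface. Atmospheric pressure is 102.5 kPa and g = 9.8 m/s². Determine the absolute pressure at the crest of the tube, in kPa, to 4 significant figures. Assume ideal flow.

P_top = 84.79 kPa

The outlet speed comes from Torricelli: v = √(2g·0.8629) = 4.113 m/s.
The bore is uniform, so the speed at the crest is the same v. Bernoulli surface→crest: P_atm = P_top + ½ρv² + ρg·h_top.
P_top = 102500 − ½·789.1·4.113² − 789.1·9.8·1.427 = 84790 Pa.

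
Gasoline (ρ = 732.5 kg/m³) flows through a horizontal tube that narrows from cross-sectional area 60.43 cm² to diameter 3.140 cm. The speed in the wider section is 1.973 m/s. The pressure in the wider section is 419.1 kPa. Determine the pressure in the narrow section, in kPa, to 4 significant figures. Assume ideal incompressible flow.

P₂ = 333.7 kPa

By continuity, v₂ = v₁·A₁/A₂ = 1.973·(60.43/7.744) = 15.40 m/s.
The pipe is horizontal, so Bernoulli reduces to P₁ + ½ρv₁² = P₂ + ½ρv₂².
P₂ = P₁ − ½ρ(v₂² − v₁²) = 419100 − ½·732.5·(15.40² − 1.973²) = 419100 − 85400 = 333700 Pa.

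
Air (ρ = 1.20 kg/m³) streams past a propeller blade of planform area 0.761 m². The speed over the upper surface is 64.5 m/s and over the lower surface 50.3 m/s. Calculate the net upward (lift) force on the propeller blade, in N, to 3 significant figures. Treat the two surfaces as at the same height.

F = 744 N

With equal heights on the two surfaces, Bernoulli gives P_lower − P_upper = ½ρ(v_upper² − v_lower²).
ΔP = ½·1.20·(64.5² − 50.3²) = 978 Pa.
Lift = ΔP · A = 978 × 0.761 = 744 N.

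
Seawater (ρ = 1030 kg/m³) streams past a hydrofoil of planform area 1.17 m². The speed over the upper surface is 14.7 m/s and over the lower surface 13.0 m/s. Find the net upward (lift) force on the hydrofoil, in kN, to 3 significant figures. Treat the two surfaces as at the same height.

F ≈ 28.4 kN

From P + ½ρv² = const at equal height, P_low − P_up = ½ρ(v_up² − v_low²).
ΔP = ½·1030·(14.7² − 13.0²) = 24300 Pa.
Lift = ΔP · A = 24300 × 1.17 = 28400 N.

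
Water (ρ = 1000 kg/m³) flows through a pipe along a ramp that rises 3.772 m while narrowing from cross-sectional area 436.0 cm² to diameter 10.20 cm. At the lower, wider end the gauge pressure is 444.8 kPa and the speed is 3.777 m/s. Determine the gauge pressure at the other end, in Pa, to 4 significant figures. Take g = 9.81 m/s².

The volume flow rate is constant, so v₂ = (A₁/A₂)v₁ = (436.0/81.71)·3.777 = 20.15 m/s.
Bernoulli: P₁ + ½ρv₁² + ρg h₁ = P₂ + ½ρv₂² + ρg h₂, so P₂ = P₁ + ½ρ(v₁² − v₂²) − ρg(h₂ − h₁).
P₂ = 444800 + ½·1000·(3.777² − 20.15²) − 1000·9.81·(+3.772) = 444800 + (-195900) − (37000) = 211900 Pa.

P₂ ≈ 211900 Pa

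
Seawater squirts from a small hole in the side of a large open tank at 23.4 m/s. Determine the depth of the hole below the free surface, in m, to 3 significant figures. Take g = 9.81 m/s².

Torricelli: v = √(2gh), so h = v²/(2g).
h = 23.4²/(2·9.81) = 548/19.62 = 27.9 m.

h ≈ 27.9 m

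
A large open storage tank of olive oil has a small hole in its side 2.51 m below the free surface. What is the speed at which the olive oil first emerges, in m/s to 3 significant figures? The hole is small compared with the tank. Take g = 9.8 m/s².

v = 7.01 m/s

The surface is effectively still and both ends are open, so ½v² = gh and v = √(2·9.8·2.51) = 7.01 m/s.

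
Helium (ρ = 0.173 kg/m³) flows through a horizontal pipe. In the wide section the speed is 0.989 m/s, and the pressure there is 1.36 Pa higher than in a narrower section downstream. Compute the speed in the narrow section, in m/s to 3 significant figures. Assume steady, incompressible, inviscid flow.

v₂ ≈ 4.09 m/s

With h₁ = h₂, rearranging Bernoulli gives v₂ = √(v₁² + 2ΔP/ρ).
v₂ = √(0.989² + 2·1.36/0.173) = √(0.978 + 15.7) = 4.09 m/s.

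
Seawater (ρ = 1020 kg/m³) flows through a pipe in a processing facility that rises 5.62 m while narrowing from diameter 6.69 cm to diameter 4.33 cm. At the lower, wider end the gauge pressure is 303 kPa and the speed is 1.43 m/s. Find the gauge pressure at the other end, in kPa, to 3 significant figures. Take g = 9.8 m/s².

242 kPa

Mass conservation (A₁v₁ = A₂v₂) gives v₂ = 1.43 × 35.2/14.7 = 3.41 m/s.
Energy conservation along the streamline gives P₂ = P₁ − ½ρ(v₂² − v₁²) − ρg(h₂ − h₁).
P₂ = 303000 + ½·1020·(1.43² − 3.41²) − 1020·9.8·(+5.62) = 303000 + (-4900) − (56200) = 242000 Pa.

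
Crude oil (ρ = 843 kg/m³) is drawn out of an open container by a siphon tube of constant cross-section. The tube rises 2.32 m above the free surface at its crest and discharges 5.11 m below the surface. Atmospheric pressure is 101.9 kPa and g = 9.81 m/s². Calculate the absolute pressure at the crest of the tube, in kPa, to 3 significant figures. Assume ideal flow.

Bernoulli surface→outlet gives ½v² = g·h_out, so v = √(2·9.81·5.11) = 10.0 m/s.
The bore is uniform, so the speed at the crest is the same v. Bernoulli surface→crest: P_atm = P_top + ½ρv² + ρg·h_top.
P_top = 101900 − ½·843·10.0² − 843·9.81·2.32 = 40500 Pa.

40.5 kPa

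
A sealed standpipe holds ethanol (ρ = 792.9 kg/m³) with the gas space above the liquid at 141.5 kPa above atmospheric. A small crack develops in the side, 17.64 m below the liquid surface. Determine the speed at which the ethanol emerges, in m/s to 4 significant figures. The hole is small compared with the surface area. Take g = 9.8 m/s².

Take point 1 at the surface (v₁ ≈ 0) and point 2 at the hole (at atmospheric pressure). Bernoulli: P₁ + ρg h = P_atm + ½ρv₂².
With P₁ − P_atm = 141500 Pa, v₂ = √(2gh + 2ΔP/ρ) = √(2·9.8·17.64 + 2·141500/792.9) = 26.51 m/s.

v = 26.51 m/s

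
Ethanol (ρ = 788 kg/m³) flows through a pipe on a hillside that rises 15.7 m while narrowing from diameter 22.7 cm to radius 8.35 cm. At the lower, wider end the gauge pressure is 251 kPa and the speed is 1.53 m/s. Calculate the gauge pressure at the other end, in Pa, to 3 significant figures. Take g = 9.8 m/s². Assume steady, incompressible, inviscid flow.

128000 Pa

By continuity, v₂ = v₁·A₁/A₂ = 1.53·(405/219) = 2.83 m/s.
Energy conservation along the streamline gives P₂ = P₁ − ½ρ(v₂² − v₁²) − ρg(h₂ − h₁).
P₂ = 251000 + ½·788·(1.53² − 2.83²) − 788·9.8·(+15.7) = 251000 + (-2230) − (121000) = 128000 Pa.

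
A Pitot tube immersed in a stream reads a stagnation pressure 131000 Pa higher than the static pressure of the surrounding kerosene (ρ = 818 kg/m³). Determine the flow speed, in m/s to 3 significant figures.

17.9 m/s

At the stagnation point the flow is brought to rest, so Bernoulli gives P_stag − P_static = ½ρv².
v = √(2ΔP/ρ) = √(2·131000/818) = 17.9 m/s.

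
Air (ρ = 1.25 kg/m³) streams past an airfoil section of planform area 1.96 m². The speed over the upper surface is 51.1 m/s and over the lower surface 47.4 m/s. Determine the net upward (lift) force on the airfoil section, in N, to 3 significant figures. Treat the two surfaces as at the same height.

F = 446 N

The faster flow above has the lower pressure; Bernoulli (same height) gives ΔP = ½ρ(v_up² − v_low²).
ΔP = ½·1.25·(51.1² − 47.4²) = 228 Pa.
Lift = ΔP · A = 228 × 1.96 = 446 N.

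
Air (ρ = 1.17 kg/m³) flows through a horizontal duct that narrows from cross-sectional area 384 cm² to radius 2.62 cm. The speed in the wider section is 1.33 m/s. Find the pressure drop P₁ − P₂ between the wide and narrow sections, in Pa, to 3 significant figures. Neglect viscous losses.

ΔP = 327 Pa

By continuity, v₂ = v₁·A₁/A₂ = 1.33·(384/21.6) = 23.7 m/s.
With no height change, Bernoulli's equation is P₁ + ½ρv₁² = P₂ + ½ρv₂².
P₁ − P₂ = ½·1.17·(23.7² − 1.33²) = ½·1.17·559 = 327 Pa.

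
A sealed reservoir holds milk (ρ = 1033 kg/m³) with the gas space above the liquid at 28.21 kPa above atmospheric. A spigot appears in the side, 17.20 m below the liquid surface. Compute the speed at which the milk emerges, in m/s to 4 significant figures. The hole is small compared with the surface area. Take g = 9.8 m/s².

Take point 1 at the surface (v₁ ≈ 0) and point 2 at the hole (at atmospheric pressure). Bernoulli: P₁ + ρg h = P_atm + ½ρv₂².
With P₁ − P_atm = 28210 Pa, v₂ = √(2gh + 2ΔP/ρ) = √(2·9.8·17.20 + 2·28210/1033) = 19.79 m/s.

v = 19.79 m/s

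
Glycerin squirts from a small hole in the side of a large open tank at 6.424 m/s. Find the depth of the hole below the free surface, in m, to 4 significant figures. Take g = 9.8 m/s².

Torricelli: v = √(2gh), so h = v²/(2g).
h = 6.424²/(2·9.8) = 41.27/19.60 = 2.105 m.

h ≈ 2.105 m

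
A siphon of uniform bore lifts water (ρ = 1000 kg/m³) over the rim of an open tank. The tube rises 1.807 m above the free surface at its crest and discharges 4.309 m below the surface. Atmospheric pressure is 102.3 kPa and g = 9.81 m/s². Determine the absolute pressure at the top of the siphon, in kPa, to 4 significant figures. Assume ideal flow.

P_top = 42.30 kPa

Bernoulli surface→outlet gives ½v² = g·h_out, so v = √(2·9.81·4.309) = 9.195 m/s.
Continuity keeps v the same throughout the tube; from surface to crest, P_atm + 0 = P_top + ½ρv² + ρg·h_top.
P_top = 102300 − ½·1000·9.195² − 1000·9.81·1.807 = 42300 Pa.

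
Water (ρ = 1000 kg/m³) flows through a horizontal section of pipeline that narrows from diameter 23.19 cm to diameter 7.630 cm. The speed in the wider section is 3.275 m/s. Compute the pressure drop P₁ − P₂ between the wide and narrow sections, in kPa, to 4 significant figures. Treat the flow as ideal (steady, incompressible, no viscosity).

Mass conservation (A₁v₁ = A₂v₂) gives v₂ = 3.275 × 422.4/45.72 = 30.25 m/s.
With no height change, Bernoulli's equation is P₁ + ½ρv₁² = P₂ + ½ρv₂².
P₁ − P₂ = ½·1000·(30.25² − 3.275²) = ½·1000·904.5 = 452200 Pa.

452.2 kPa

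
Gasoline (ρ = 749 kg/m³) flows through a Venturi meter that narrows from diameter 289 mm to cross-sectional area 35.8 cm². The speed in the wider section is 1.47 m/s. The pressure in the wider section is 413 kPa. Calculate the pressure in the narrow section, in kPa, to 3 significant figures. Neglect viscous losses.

P₂ ≈ 142 kPa

By continuity, v₂ = v₁·A₁/A₂ = 1.47·(656/35.8) = 26.9 m/s.
The pipe is horizontal, so Bernoulli reduces to P₁ + ½ρv₁² = P₂ + ½ρv₂².
P₂ = P₁ − ½ρ(v₂² − v₁²) = 413000 − ½·749·(26.9² − 1.47²) = 413000 − 271000 = 142000 Pa.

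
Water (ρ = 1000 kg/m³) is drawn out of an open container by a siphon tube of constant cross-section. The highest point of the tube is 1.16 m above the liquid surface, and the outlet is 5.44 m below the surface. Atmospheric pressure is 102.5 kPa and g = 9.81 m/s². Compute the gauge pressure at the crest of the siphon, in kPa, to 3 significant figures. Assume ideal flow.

From the surface to the outlet (both open to atmosphere, surface at rest): v = √(2g·h_out) = √(2·9.81·5.44) = 10.3 m/s.
The bore is uniform, so the speed at the crest is the same v. Bernoulli surface→crest: P_atm = P_top + ½ρv² + ρg·h_top.
P_top = 102500 − ½·1000·10.3² − 1000·9.81·1.16 = 37800 Pa. So P_gauge = P_top − P_atm = -64700 Pa.

-64.7 kPa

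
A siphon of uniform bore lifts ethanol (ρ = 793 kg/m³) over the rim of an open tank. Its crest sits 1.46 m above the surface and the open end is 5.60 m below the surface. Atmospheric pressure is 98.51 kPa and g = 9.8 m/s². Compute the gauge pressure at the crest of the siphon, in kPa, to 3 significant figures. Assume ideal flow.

Bernoulli surface→outlet gives ½v² = g·h_out, so v = √(2·9.8·5.60) = 10.5 m/s.
The bore is uniform, so the speed at the crest is the same v. Bernoulli surface→crest: P_atm = P_top + ½ρv² + ρg·h_top.
P_top = 98510 − ½·793·10.5² − 793·9.8·1.46 = 43600 Pa. So P_gauge = P_top − P_atm = -54900 Pa.

P_gauge = -54.9 kPa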